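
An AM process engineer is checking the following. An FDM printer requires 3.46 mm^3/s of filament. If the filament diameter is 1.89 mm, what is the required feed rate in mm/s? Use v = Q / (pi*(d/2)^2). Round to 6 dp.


A = pi*(1.89/2)^2 = 2.805521
v = 3.46 / 2.805521 = 1.233283 mm/s


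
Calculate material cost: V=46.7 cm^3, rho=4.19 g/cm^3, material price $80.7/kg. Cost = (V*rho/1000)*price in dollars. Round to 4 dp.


Mass = 46.7*4.19/1000 = 0.195673 kg
Cost = 0.195673 * 80.7 = 15.7908 $


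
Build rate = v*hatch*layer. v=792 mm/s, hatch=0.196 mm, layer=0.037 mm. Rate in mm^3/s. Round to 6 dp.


Rate = 792 * 0.196 * 0.037 = 5.743584 mm^3/s


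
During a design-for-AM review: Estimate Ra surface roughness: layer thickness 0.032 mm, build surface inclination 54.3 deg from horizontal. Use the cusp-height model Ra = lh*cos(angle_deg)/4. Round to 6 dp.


Ra = 0.032 * cos(54.3) / 4 = 0.004668 mm


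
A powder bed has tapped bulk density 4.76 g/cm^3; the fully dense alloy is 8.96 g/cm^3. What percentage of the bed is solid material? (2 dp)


Packing = (4.76/8.96)*100 = 53.13 %


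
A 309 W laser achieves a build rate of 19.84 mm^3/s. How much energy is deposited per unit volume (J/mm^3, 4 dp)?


SE = 309 / 19.84 = 15.5746 J/mm^3


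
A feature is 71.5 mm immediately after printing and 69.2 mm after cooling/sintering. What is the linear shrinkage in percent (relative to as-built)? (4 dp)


Shrinkage = ((71.5-69.2)/71.5)*100 = 3.2168 %


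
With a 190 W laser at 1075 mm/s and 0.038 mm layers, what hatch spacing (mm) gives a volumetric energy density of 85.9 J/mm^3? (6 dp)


h = 190 / (85.9*1075*0.038) = 0.054146 mm


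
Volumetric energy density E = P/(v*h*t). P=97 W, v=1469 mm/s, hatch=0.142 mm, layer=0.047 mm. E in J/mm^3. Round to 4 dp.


E = 97 / (1469*0.142*0.047) = 9.8938 J/mm^3


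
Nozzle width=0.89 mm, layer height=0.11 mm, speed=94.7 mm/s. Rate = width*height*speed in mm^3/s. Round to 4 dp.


Rate = 0.89 * 0.11 * 94.7 = 9.2711 mm^3/s


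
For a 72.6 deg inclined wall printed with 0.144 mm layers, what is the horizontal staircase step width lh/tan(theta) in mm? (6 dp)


step = 0.144 / tan(72.6) = 0.045127 mm


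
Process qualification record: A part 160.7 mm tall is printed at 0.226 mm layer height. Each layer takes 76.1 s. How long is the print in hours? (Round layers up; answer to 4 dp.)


Layers = ceil(160.7/0.226) = 712
t = 712 * 76.1 / 3600 = 15.0509 hrs


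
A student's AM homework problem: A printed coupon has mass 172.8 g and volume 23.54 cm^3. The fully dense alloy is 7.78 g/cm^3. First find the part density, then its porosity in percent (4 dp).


rho_part = 172.8 / 23.54 = 7.34069669 g/cm^3
Porosity = (1 - 7.34069669/7.78)*100 = 5.6466 %


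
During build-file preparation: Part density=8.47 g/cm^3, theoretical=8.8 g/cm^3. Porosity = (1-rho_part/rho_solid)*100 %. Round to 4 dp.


Porosity = (1-8.47/8.8)*100 = 3.75 %


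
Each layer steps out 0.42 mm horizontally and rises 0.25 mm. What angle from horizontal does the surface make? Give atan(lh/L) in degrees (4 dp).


angle = atan(0.25/0.42) = 30.7627 degrees


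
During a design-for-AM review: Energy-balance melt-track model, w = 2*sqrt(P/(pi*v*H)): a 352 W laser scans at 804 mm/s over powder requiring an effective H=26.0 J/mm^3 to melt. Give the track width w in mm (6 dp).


w = 2*sqrt(352/(pi*804*26.0)) = 0.146424 mm


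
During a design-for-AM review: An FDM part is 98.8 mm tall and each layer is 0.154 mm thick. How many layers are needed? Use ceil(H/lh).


Layers = ceil(98.8/0.154) = 642


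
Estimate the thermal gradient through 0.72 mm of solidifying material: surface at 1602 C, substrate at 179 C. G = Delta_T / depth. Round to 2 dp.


G = (1602-179)/0.72 = 1976.39 C/mm


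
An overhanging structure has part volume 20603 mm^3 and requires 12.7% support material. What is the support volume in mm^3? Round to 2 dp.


V_support = 20603 * 0.127 = 2616.58 mm^3


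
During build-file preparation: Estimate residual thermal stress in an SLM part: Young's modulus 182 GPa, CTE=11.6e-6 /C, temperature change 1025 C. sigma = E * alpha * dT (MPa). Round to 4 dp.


sigma = 182*1000 * 11.6e-6 * 1025 = 2163.98 MPa


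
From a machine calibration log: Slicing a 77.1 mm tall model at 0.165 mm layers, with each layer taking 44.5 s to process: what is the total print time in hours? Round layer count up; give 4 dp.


Layers = ceil(77.1/0.165) = 468
t = 468 * 44.5 / 3600 = 5.785 hrs


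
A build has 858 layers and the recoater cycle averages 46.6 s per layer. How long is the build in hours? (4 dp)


t = 858 * 46.6 / 3600 = 11.1063 hrs


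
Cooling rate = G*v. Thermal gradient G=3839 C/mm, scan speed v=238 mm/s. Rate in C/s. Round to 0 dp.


CR = 3839 * 238 = 913682 C/s


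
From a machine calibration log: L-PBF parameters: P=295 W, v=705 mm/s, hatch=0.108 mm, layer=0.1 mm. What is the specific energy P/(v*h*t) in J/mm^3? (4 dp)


Build rate = 705 * 0.108 * 0.1 = 7.614 mm^3/s
SE = 295 / 7.614 = 38.7444 J/mm^3


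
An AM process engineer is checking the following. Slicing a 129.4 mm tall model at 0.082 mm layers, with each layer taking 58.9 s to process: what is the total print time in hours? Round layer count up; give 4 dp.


Layers = ceil(129.4/0.082) = 1579
t = 1579 * 58.9 / 3600 = 25.8342 hrs


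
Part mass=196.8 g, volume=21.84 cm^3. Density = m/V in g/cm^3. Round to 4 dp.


rho = 196.8 / 21.84 = 9.011 g/cm^3


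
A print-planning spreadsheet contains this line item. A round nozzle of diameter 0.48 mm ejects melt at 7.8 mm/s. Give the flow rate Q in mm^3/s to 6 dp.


A = pi*(0.48/2)^2 = 0.18095574 mm^2
Q = 0.18095574 * 7.8 = 1.411455 mm^3/s


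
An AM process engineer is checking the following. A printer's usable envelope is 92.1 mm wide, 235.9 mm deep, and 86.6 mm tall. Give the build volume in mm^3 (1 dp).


V = 92.1 * 235.9 * 86.6 = 1881505.4 mm^3


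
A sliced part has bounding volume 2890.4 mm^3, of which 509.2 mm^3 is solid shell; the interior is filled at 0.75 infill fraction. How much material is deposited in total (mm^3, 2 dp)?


V_infill = (2890.4 - 509.2) * 0.75 = 1785.9
V_total = 509.2 + 1785.9 = 2295.1 mm^3


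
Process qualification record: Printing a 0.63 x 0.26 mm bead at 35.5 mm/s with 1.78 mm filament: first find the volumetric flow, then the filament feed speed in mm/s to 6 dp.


Q = 0.63 * 0.26 * 35.5 = 5.8149 mm^3/s
A_fil = pi*(1.78/2)^2 = 2.48845554 mm^2
v_feed = 5.8149 / 2.48845554 = 2.336751 mm/s


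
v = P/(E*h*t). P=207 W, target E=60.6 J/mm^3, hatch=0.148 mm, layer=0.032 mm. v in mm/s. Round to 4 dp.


v = 207 / (60.6*0.148*0.032) = 721.2503 mm/s


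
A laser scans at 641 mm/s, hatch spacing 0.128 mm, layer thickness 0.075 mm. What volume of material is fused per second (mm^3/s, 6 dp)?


Rate = 641 * 0.128 * 0.075 = 6.1536 mm^3/s


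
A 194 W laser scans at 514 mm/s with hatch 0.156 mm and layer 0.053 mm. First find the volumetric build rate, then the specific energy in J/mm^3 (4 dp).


Build rate = 514 * 0.156 * 0.053 = 4.249752 mm^3/s
SE = 194 / 4.249752 = 45.6497 J/mm^3


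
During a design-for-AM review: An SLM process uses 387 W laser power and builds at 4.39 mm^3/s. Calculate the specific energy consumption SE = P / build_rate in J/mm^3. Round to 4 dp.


SE = 387 / 4.39 = 88.1549 J/mm^3


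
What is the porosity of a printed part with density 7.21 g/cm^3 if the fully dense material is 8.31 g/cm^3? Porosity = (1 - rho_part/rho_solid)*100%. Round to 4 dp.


Porosity = (1-7.21/8.31)*100 = 13.2371 %


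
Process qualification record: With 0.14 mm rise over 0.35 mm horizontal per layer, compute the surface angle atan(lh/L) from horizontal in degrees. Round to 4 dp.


angle = atan(0.14/0.35) = 21.8014 degrees


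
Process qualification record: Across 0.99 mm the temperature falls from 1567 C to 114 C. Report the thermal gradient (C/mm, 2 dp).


G = (1567-114)/0.99 = 1467.68 C/mm


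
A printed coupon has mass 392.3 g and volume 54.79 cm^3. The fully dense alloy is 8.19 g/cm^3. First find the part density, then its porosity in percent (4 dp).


rho_part = 392.3 / 54.79 = 7.16006571 g/cm^3
Porosity = (1 - 7.16006571/8.19)*100 = 12.5755 %


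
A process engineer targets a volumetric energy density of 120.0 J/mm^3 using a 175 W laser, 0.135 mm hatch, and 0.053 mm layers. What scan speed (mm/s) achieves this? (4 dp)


v = 175 / (120.0*0.135*0.053) = 203.8202 mm/s


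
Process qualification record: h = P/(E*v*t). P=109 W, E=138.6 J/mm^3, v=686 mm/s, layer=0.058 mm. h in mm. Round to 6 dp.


h = 109 / (138.6*686*0.058) = 0.019766 mm


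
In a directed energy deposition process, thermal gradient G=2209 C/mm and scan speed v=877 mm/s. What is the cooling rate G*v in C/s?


CR = 2209 * 877 = 1937293 C/s


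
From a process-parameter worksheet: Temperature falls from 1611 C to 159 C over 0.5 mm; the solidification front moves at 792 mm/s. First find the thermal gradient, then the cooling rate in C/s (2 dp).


G = (1611-159)/0.5 = 2904.0 C/mm
CR = 2904.0 * 792 = 2299968.0 C/s


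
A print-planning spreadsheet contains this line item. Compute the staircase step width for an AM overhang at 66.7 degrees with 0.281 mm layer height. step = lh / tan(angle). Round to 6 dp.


step = 0.281 / tan(66.7) = 0.121018 mm


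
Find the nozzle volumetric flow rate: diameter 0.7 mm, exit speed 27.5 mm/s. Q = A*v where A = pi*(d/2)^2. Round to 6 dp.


A = pi*(0.7/2)^2 = 0.3848451 mm^2
Q = 0.3848451 * 27.5 = 10.58324 mm^3/s


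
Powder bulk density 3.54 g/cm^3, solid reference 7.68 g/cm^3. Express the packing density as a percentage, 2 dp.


Packing = (3.54/7.68)*100 = 46.09 %


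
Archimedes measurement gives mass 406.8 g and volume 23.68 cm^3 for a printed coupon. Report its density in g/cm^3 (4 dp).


rho = 406.8 / 23.68 = 17.1791 g/cm^3


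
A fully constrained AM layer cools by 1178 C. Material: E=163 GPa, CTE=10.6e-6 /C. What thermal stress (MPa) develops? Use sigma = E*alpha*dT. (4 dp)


sigma = 163*1000 * 10.6e-6 * 1178 = 2035.3484 MPa


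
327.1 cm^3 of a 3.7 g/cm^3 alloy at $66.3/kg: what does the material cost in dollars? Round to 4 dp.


Mass = 327.1*3.7/1000 = 1.21027 kg
Cost = 1.21027 * 66.3 = 80.2409 $


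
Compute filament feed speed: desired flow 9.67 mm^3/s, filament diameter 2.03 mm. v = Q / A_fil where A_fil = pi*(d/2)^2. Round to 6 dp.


A = pi*(2.03/2)^2 = 3.236547
v = 9.67 / 3.236547 = 2.987752 mm/s


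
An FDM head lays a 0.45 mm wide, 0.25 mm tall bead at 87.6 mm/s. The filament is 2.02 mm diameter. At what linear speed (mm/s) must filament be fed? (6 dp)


Q = 0.45 * 0.25 * 87.6 = 9.855 mm^3/s
A_fil = pi*(2.02/2)^2 = 3.20473867 mm^2
v_feed = 9.855 / 3.20473867 = 3.075134 mm/s


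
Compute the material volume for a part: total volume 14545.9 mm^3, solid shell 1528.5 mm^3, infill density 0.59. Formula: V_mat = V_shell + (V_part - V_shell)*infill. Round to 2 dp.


V_infill = (14545.9 - 1528.5) * 0.59 = 7680.27
V_total = 1528.5 + 7680.27 = 9208.77 mm^3


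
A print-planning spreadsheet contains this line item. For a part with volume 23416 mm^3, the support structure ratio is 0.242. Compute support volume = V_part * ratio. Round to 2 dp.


V_support = 23416 * 0.242 = 5666.67 mm^3


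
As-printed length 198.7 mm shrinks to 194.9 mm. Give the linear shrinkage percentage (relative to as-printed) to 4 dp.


Shrinkage = ((198.7-194.9)/198.7)*100 = 1.9124 %


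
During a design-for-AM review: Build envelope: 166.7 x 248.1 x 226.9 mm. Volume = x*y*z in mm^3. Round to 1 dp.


V = 166.7 * 248.1 * 226.9 = 9384191.5 mm^3


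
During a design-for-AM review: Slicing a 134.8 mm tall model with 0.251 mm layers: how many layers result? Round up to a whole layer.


Layers = ceil(134.8/0.251) = 538


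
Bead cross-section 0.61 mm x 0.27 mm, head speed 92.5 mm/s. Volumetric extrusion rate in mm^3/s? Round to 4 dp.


Rate = 0.61 * 0.27 * 92.5 = 15.2348 mm^3/s


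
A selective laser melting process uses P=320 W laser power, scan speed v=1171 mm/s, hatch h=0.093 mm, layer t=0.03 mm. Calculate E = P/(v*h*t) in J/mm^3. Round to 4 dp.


E = 320 / (1171*0.093*0.03) = 97.9465 J/mm^3


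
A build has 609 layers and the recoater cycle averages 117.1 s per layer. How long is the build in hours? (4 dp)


t = 609 * 117.1 / 3600 = 19.8094 hrs


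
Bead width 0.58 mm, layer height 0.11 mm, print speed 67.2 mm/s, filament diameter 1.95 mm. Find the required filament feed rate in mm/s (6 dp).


Q = 0.58 * 0.11 * 67.2 = 4.28736 mm^3/s
A_fil = pi*(1.95/2)^2 = 2.98647652 mm^2
v_feed = 4.28736 / 2.98647652 = 1.435591 mm/s


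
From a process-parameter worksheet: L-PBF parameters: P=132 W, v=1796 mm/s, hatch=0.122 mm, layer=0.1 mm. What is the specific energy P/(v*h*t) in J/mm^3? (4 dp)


Build rate = 1796 * 0.122 * 0.1 = 21.9112 mm^3/s
SE = 132 / 21.9112 = 6.0243 J/mm^3


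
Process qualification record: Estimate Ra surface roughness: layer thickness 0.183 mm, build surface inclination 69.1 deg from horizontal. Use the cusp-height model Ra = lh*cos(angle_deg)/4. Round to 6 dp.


Ra = 0.183 * cos(69.1) / 4 = 0.016321 mm


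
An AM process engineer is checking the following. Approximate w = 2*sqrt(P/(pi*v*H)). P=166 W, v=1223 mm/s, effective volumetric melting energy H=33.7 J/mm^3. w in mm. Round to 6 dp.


w = 2*sqrt(166/(pi*1223*33.7)) = 0.071611 mm


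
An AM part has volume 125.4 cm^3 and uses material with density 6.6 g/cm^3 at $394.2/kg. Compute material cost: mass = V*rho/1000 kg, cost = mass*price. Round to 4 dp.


Mass = 125.4*6.6/1000 = 0.82764 kg
Cost = 0.82764 * 394.2 = 326.2557 $


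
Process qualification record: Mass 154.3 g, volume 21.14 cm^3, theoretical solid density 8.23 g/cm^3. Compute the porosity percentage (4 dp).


rho_part = 154.3 / 21.14 = 7.29895932 g/cm^3
Porosity = (1 - 7.29895932/8.23)*100 = 11.3128 %


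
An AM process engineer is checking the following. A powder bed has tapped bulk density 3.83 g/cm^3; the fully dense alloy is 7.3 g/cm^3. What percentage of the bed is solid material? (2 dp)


Packing = (3.83/7.3)*100 = 52.47 %


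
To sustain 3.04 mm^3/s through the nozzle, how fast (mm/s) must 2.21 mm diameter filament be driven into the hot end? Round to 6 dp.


A = pi*(2.21/2)^2 = 3.835963
v = 3.04 / 3.835963 = 0.7925 mm/s


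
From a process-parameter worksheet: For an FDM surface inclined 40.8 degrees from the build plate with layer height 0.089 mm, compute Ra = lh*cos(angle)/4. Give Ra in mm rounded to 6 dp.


Ra = 0.089 * cos(40.8) / 4 = 0.016843 mm


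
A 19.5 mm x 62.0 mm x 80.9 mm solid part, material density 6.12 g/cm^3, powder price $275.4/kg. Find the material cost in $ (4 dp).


V = 19.5 * 62.0 * 80.9 = 97808.1 mm^3 = 97.8081 cm^3
Mass = 97.8081 * 6.12 / 1000 = 0.59858557 kg
Cost = 0.59858557 * 275.4 = 164.8505 $


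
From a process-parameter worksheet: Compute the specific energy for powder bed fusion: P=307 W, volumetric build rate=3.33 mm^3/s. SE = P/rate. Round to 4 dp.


SE = 307 / 3.33 = 92.1922 J/mm^3


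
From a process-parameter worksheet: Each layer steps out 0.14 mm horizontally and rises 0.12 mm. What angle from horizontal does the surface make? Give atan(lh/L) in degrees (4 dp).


angle = atan(0.12/0.14) = 40.6013 degrees


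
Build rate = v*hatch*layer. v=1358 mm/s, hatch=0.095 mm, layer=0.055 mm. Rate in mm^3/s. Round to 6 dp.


Rate = 1358 * 0.095 * 0.055 = 7.09555 mm^3/s


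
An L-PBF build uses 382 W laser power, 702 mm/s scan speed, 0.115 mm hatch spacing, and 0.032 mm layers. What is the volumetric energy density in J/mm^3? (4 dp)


E = 382 / (702*0.115*0.032) = 147.8694 J/mm^3


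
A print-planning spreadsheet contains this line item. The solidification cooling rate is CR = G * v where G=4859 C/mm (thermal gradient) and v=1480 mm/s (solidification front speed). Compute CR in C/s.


CR = 4859 * 1480 = 7191320 C/s


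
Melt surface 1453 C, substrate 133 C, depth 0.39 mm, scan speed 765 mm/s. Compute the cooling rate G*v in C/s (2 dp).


G = (1453-133)/0.39 = 3384.61538462 C/mm
CR = 3384.61538462 * 765 = 2589230.77 C/s


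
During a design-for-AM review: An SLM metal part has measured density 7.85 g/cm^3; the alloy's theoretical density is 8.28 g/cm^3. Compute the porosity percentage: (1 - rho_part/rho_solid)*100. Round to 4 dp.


Porosity = (1-7.85/8.28)*100 = 5.1932 %


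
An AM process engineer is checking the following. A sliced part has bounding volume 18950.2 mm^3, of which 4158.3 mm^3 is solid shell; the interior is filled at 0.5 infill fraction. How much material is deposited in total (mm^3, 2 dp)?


V_infill = (18950.2 - 4158.3) * 0.5 = 7395.95
V_total = 4158.3 + 7395.95 = 11554.25 mm^3


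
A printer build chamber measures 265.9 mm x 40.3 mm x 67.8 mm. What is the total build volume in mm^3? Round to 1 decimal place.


V = 265.9 * 40.3 * 67.8 = 726529.2 mm^3


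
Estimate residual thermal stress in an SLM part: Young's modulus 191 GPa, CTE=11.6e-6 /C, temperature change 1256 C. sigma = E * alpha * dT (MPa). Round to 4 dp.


sigma = 191*1000 * 11.6e-6 * 1256 = 2782.7936 MPa


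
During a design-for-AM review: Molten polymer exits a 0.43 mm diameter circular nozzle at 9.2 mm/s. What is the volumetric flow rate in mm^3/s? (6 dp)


A = pi*(0.43/2)^2 = 0.14522012 mm^2
Q = 0.14522012 * 9.2 = 1.336025 mm^3/s


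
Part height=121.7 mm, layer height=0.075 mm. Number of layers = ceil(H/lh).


Layers = ceil(121.7/0.075) = 1623


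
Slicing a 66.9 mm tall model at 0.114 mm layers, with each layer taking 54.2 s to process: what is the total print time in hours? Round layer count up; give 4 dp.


Layers = ceil(66.9/0.114) = 587
t = 587 * 54.2 / 3600 = 8.8376 hrs


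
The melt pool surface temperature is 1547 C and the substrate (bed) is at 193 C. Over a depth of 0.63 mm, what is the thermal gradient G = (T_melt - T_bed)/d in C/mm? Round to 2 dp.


G = (1547-193)/0.63 = 2149.21 C/mm


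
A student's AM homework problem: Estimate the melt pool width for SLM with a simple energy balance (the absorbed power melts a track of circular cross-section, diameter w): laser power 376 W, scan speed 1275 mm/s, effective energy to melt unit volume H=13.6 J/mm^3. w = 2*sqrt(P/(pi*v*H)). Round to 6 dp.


w = 2*sqrt(376/(pi*1275*13.6)) = 0.166159 mm


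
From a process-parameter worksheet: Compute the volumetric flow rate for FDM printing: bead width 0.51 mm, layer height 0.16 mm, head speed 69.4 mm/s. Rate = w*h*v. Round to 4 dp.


Rate = 0.51 * 0.16 * 69.4 = 5.663 mm^3/s


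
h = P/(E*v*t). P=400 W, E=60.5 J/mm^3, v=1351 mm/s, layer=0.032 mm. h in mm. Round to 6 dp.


h = 400 / (60.5*1351*0.032) = 0.152932 mm


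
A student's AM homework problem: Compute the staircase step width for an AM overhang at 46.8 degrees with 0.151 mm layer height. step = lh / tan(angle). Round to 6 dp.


step = 0.151 / tan(46.8) = 0.141798 mm


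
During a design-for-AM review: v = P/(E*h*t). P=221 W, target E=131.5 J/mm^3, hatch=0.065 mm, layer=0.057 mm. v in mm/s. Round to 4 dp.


v = 221 / (131.5*0.065*0.057) = 453.6055 mm/s


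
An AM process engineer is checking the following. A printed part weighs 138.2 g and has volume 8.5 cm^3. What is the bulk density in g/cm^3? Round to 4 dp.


rho = 138.2 / 8.5 = 16.2588 g/cm^3


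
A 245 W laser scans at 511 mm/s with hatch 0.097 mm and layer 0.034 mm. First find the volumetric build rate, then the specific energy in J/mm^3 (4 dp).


Build rate = 511 * 0.097 * 0.034 = 1.685278 mm^3/s
SE = 245 / 1.685278 = 145.3766 J/mm^3


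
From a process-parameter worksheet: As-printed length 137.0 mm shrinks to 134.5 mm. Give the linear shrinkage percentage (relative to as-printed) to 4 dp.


Shrinkage = ((137.0-134.5)/137.0)*100 = 1.8248 %


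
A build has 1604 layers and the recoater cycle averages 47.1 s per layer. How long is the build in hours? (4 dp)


t = 1604 * 47.1 / 3600 = 20.9857 hrs


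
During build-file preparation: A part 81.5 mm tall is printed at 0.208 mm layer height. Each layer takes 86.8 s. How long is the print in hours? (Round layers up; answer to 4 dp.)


Layers = ceil(81.5/0.208) = 392
t = 392 * 86.8 / 3600 = 9.4516 hrs


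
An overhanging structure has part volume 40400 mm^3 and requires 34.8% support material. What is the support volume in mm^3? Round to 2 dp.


V_support = 40400 * 0.348 = 14059.2 mm^3


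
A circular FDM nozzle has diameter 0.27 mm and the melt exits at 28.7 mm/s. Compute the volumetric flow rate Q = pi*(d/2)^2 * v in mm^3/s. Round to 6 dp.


A = pi*(0.27/2)^2 = 0.05725553 mm^2
Q = 0.05725553 * 28.7 = 1.643234 mm^3/s


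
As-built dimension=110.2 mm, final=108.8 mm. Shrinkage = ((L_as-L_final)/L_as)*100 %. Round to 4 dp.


Shrinkage = ((110.2-108.8)/110.2)*100 = 1.2704 %


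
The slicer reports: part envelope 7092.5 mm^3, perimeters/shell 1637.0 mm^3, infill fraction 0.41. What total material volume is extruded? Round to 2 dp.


V_infill = (7092.5 - 1637.0) * 0.41 = 2236.76
V_total = 1637.0 + 2236.76 = 3873.76 mm^3


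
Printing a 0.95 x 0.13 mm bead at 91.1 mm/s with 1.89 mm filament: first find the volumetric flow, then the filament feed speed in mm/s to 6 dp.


Q = 0.95 * 0.13 * 91.1 = 11.25085 mm^3/s
A_fil = pi*(1.89/2)^2 = 2.80552078 mm^2
v_feed = 11.25085 / 2.80552078 = 4.010254 mm/s


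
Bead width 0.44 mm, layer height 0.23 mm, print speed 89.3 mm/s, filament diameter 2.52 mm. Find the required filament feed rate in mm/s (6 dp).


Q = 0.44 * 0.23 * 89.3 = 9.03716 mm^3/s
A_fil = pi*(2.52/2)^2 = 4.9875925 mm^2
v_feed = 9.03716 / 4.9875925 = 1.811928 mm/s


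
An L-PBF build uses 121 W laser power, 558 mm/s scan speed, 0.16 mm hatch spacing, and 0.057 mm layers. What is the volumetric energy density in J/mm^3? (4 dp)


E = 121 / (558*0.16*0.057) = 23.777 J/mm^3


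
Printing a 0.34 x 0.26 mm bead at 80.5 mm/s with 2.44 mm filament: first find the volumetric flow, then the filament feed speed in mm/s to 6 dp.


Q = 0.34 * 0.26 * 80.5 = 7.1162 mm^3/s
A_fil = pi*(2.44/2)^2 = 4.67594651 mm^2
v_feed = 7.1162 / 4.67594651 = 1.521874 mm/s


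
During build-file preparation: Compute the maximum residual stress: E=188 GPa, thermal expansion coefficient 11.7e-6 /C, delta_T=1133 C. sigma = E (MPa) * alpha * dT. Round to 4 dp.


sigma = 188*1000 * 11.7e-6 * 1133 = 2492.1468 MPa


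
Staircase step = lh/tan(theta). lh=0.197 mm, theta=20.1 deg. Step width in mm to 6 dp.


step = 0.197 / tan(20.1) = 0.538328 mm


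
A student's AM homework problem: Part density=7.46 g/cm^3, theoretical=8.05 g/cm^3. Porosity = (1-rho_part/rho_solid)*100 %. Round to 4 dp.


Porosity = (1-7.46/8.05)*100 = 7.3292 %


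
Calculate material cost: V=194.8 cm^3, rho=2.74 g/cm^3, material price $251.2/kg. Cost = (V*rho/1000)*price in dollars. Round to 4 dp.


Mass = 194.8*2.74/1000 = 0.533752 kg
Cost = 0.533752 * 251.2 = 134.0785 $


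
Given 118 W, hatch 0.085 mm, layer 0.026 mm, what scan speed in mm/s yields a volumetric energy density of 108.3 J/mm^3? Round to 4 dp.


v = 118 / (108.3*0.085*0.026) = 493.0163 mm/s


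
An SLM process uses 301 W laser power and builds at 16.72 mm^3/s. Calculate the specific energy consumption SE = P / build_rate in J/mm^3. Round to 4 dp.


SE = 301 / 16.72 = 18.0024 J/mm^3


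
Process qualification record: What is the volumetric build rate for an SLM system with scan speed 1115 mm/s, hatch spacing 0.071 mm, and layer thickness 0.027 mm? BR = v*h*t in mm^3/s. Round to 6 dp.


Rate = 1115 * 0.071 * 0.027 = 2.137455 mm^3/s


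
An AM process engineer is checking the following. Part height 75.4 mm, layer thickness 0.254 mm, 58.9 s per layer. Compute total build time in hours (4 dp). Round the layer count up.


Layers = ceil(75.4/0.254) = 297
t = 297 * 58.9 / 3600 = 4.8593 hrs


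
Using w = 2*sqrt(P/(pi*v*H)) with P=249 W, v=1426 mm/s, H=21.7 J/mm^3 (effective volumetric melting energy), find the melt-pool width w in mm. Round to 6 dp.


w = 2*sqrt(249/(pi*1426*21.7)) = 0.10122 mm


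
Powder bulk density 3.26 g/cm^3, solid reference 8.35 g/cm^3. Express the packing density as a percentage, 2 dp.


Packing = (3.26/8.35)*100 = 39.04 %


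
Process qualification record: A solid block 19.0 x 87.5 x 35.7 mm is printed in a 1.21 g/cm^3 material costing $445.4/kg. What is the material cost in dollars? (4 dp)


V = 19.0 * 87.5 * 35.7 = 59351.25 mm^3 = 59.35125 cm^3
Mass = 59.35125 * 1.21 / 1000 = 0.07181501 kg
Cost = 0.07181501 * 445.4 = 31.9864 $


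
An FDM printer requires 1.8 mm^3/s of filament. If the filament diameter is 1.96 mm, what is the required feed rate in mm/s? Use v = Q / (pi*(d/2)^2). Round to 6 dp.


A = pi*(1.96/2)^2 = 3.017186
v = 1.8 / 3.017186 = 0.596582 mm/s


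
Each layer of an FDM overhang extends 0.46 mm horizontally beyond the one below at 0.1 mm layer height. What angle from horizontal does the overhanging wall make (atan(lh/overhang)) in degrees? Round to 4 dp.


angle = atan(0.1/0.46) = 12.2648 degrees


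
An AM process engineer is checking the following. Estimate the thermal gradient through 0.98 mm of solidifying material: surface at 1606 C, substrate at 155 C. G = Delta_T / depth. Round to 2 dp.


G = (1606-155)/0.98 = 1480.61 C/mm


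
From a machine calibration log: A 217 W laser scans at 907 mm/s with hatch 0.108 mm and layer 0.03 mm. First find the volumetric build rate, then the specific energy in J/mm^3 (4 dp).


Build rate = 907 * 0.108 * 0.03 = 2.93868 mm^3/s
SE = 217 / 2.93868 = 73.8427 J/mm^3


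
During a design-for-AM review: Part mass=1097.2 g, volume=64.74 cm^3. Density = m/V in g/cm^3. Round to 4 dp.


rho = 1097.2 / 64.74 = 16.9478 g/cm^3


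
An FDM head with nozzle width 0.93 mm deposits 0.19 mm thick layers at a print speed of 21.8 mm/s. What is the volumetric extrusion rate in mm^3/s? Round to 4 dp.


Rate = 0.93 * 0.19 * 21.8 = 3.8521 mm^3/s


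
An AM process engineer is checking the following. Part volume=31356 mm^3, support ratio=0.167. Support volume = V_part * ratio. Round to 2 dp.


V_support = 31356 * 0.167 = 5236.45 mm^3


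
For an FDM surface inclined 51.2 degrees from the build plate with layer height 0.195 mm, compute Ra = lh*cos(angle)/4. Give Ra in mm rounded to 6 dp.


Ra = 0.195 * cos(51.2) / 4 = 0.030547 mm


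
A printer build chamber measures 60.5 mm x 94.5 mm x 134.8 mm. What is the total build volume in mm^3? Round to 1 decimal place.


V = 60.5 * 94.5 * 134.8 = 770685.3 mm^3


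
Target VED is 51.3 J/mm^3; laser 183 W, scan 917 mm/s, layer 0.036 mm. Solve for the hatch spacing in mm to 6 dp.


h = 183 / (51.3*917*0.036) = 0.108059 mm


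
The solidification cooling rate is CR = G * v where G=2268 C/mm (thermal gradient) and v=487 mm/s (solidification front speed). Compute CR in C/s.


CR = 2268 * 487 = 1104516 C/s


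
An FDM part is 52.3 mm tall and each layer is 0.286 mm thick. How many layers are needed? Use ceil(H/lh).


Layers = ceil(52.3/0.286) = 183


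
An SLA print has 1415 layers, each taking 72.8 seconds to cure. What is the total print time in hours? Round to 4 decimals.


t = 1415 * 72.8 / 3600 = 28.6144 hrs


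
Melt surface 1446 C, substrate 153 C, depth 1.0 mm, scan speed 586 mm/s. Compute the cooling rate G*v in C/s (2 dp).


G = (1446-153)/1.0 = 1293.0 C/mm
CR = 1293.0 * 586 = 757698.0 C/s


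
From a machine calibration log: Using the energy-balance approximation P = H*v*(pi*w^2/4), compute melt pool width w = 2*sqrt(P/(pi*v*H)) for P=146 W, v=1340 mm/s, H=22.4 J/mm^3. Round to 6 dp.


w = 2*sqrt(146/(pi*1340*22.4)) = 0.078696 mm


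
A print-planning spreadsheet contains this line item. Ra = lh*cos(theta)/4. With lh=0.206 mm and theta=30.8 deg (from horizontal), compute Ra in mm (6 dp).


Ra = 0.206 * cos(30.8) / 4 = 0.044236 mm


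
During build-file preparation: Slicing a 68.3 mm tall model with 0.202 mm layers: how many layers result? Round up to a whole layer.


Layers = ceil(68.3/0.202) = 339


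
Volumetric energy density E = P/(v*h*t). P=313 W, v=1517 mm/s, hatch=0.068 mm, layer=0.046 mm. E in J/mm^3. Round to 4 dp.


E = 313 / (1517*0.068*0.046) = 65.9617 J/mm^3


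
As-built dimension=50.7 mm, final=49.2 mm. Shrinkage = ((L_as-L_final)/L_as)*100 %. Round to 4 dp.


Shrinkage = ((50.7-49.2)/50.7)*100 = 2.9586 %


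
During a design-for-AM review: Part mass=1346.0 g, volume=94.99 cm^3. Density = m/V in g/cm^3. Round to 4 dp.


rho = 1346.0 / 94.99 = 14.1699 g/cm^3


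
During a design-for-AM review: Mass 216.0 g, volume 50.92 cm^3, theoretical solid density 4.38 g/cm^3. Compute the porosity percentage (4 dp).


rho_part = 216.0 / 50.92 = 4.24194815 g/cm^3
Porosity = (1 - 4.24194815/4.38)*100 = 3.1519 %


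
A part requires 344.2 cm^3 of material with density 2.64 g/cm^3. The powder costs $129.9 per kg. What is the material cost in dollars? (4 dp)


Mass = 344.2*2.64/1000 = 0.908688 kg
Cost = 0.908688 * 129.9 = 118.0386 $


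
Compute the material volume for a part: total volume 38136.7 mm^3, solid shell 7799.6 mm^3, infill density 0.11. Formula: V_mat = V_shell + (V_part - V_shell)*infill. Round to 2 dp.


V_infill = (38136.7 - 7799.6) * 0.11 = 3337.08
V_total = 7799.6 + 3337.08 = 11136.68 mm^3


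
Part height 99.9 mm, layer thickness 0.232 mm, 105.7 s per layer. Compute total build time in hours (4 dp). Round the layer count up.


Layers = ceil(99.9/0.232) = 431
t = 431 * 105.7 / 3600 = 12.6546 hrs


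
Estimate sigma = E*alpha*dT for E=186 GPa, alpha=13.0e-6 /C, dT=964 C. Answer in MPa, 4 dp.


sigma = 186*1000 * 13.0e-6 * 964 = 2330.952 MPa


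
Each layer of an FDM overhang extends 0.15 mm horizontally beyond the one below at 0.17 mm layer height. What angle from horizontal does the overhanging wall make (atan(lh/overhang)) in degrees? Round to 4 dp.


angle = atan(0.17/0.15) = 48.5763 degrees


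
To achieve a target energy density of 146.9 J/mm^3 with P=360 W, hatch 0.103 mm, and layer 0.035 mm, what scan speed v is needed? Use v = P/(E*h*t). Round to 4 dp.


v = 360 / (146.9*0.103*0.035) = 679.791 mm/s


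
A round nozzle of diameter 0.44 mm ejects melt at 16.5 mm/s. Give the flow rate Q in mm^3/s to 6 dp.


A = pi*(0.44/2)^2 = 0.15205308 mm^2
Q = 0.15205308 * 16.5 = 2.508876 mm^3/s


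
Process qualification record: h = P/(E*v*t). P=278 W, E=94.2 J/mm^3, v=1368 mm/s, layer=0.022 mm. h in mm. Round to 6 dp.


h = 278 / (94.2*1368*0.022) = 0.098058 mm


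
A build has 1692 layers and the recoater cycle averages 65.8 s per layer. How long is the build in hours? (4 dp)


t = 1692 * 65.8 / 3600 = 30.926 hrs


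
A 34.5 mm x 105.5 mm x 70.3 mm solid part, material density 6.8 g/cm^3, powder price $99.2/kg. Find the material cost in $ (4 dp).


V = 34.5 * 105.5 * 70.3 = 255874.425 mm^3 = 255.874425 cm^3
Mass = 255.874425 * 6.8 / 1000 = 1.73994609 kg
Cost = 1.73994609 * 99.2 = 172.6027 $


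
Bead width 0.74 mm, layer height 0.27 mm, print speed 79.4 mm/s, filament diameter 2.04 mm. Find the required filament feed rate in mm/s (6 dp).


Q = 0.74 * 0.27 * 79.4 = 15.86412 mm^3/s
A_fil = pi*(2.04/2)^2 = 3.268513 mm^2
v_feed = 15.86412 / 3.268513 = 4.85362 mm/s


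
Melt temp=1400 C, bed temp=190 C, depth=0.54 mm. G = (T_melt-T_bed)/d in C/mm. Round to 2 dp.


G = (1400-190)/0.54 = 2240.74 C/mm


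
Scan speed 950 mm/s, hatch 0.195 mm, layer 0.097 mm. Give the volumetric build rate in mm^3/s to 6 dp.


Rate = 950 * 0.195 * 0.097 = 17.96925 mm^3/s


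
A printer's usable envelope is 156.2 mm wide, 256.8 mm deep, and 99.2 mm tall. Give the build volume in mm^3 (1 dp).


V = 156.2 * 256.8 * 99.2 = 3979126.3 mm^3


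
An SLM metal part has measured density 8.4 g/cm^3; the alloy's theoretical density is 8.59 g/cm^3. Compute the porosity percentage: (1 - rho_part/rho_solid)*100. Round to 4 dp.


Porosity = (1-8.4/8.59)*100 = 2.2119 %


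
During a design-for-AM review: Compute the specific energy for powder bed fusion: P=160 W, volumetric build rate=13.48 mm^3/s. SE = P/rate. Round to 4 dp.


SE = 160 / 13.48 = 11.8694 J/mm^3


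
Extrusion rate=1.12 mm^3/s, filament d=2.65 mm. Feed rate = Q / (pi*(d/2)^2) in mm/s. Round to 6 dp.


A = pi*(2.65/2)^2 = 5.515459
v = 1.12 / 5.515459 = 0.203066 mm/s


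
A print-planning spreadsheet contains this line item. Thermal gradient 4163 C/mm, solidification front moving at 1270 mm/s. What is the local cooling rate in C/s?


CR = 4163 * 1270 = 5287010 C/s


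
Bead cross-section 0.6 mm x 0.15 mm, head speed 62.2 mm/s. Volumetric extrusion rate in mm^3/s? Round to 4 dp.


Rate = 0.6 * 0.15 * 62.2 = 5.598 mm^3/s


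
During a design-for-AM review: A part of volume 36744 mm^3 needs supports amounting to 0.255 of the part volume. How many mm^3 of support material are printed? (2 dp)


V_support = 36744 * 0.255 = 9369.72 mm^3


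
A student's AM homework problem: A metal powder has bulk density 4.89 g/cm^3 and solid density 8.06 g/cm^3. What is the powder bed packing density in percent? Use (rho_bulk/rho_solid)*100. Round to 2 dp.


Packing = (4.89/8.06)*100 = 60.67 %


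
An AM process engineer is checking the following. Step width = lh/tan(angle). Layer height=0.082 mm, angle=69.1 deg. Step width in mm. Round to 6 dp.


step = 0.082 / tan(69.1) = 0.031313 mm


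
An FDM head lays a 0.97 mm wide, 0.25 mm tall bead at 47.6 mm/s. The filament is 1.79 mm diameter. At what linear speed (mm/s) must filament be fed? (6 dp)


Q = 0.97 * 0.25 * 47.6 = 11.543 mm^3/s
A_fil = pi*(1.79/2)^2 = 2.51649426 mm^2
v_feed = 11.543 / 2.51649426 = 4.586937 mm/s


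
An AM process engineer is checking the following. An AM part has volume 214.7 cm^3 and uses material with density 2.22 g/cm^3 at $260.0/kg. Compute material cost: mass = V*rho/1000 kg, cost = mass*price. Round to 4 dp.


Mass = 214.7*2.22/1000 = 0.476634 kg
Cost = 0.476634 * 260.0 = 123.9248 $


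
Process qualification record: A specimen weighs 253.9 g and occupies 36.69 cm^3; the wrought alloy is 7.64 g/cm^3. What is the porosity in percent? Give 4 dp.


rho_part = 253.9 / 36.69 = 6.92014173 g/cm^3
Porosity = (1 - 6.92014173/7.64)*100 = 9.4222 %


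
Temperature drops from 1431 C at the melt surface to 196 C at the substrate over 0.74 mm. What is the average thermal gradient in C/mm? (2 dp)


G = (1431-196)/0.74 = 1668.92 C/mm


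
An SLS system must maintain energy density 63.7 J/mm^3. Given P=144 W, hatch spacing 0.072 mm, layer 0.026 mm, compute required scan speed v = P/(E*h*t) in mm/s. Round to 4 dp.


v = 144 / (63.7*0.072*0.026) = 1207.5836 mm/s


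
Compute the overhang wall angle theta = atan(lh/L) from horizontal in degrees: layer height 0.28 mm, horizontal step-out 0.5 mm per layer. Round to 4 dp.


angle = atan(0.28/0.5) = 29.2488 degrees


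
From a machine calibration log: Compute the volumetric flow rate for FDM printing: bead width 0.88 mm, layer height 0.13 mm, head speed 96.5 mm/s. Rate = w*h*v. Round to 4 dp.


Rate = 0.88 * 0.13 * 96.5 = 11.0396 mm^3/s


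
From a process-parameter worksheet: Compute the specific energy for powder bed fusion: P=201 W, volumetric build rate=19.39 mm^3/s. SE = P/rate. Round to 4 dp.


SE = 201 / 19.39 = 10.3662 J/mm^3


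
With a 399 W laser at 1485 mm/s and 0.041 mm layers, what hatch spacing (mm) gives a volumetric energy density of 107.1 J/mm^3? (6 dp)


h = 399 / (107.1*1485*0.041) = 0.061189 mm


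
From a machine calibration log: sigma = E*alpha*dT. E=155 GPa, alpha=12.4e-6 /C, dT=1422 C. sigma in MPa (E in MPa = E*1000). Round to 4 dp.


sigma = 155*1000 * 12.4e-6 * 1422 = 2733.084 MPa


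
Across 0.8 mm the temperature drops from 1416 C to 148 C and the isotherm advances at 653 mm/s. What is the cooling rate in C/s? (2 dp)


G = (1416-148)/0.8 = 1585.0 C/mm
CR = 1585.0 * 653 = 1035005.0 C/s


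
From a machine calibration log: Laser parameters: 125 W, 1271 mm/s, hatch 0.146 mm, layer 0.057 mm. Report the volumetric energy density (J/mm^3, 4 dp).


E = 125 / (1271*0.146*0.057) = 11.8178 J/mm^3


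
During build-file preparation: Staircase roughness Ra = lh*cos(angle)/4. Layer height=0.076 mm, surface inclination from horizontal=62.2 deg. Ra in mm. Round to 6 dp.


Ra = 0.076 * cos(62.2) / 4 = 0.008861 mm


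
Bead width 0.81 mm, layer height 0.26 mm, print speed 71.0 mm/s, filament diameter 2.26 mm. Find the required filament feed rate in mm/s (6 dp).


Q = 0.81 * 0.26 * 71.0 = 14.9526 mm^3/s
A_fil = pi*(2.26/2)^2 = 4.01149966 mm^2
v_feed = 14.9526 / 4.01149966 = 3.727434 mm/s


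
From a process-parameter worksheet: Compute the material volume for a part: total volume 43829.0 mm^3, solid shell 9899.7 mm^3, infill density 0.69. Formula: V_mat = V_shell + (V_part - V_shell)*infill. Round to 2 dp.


V_infill = (43829.0 - 9899.7) * 0.69 = 23411.22
V_total = 9899.7 + 23411.22 = 33310.92 mm^3


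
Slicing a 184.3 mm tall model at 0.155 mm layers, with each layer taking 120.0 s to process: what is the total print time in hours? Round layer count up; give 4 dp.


Layers = ceil(184.3/0.155) = 1190
t = 1190 * 120.0 / 3600 = 39.6667 hrs


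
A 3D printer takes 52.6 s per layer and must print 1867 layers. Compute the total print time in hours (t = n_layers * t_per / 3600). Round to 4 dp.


t = 1867 * 52.6 / 3600 = 27.2789 hrs


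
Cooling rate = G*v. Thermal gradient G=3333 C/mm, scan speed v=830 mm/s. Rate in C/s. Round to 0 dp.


CR = 3333 * 830 = 2766390 C/s


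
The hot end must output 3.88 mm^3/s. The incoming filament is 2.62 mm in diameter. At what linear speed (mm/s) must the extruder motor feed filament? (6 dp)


A = pi*(2.62/2)^2 = 5.391287
v = 3.88 / 5.391287 = 0.71968 mm/s


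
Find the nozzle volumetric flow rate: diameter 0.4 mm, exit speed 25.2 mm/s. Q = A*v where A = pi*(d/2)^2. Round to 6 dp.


A = pi*(0.4/2)^2 = 0.12566371 mm^2
Q = 0.12566371 * 25.2 = 3.166725 mm^3/s


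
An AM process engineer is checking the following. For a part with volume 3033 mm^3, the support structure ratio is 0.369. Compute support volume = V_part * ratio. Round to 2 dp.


V_support = 3033 * 0.369 = 1119.18 mm^3


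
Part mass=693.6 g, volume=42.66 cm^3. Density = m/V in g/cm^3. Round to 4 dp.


rho = 693.6 / 42.66 = 16.2588 g/cm^3


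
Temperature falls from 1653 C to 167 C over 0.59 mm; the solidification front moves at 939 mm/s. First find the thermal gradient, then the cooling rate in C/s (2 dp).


G = (1653-167)/0.59 = 2518.6440678 C/mm
CR = 2518.6440678 * 939 = 2365006.78 C/s


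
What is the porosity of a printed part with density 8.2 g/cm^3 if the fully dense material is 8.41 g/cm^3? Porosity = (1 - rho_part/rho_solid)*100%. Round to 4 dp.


Porosity = (1-8.2/8.41)*100 = 2.497 %


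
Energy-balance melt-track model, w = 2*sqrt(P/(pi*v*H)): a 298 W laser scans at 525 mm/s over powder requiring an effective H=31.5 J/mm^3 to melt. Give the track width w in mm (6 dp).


w = 2*sqrt(298/(pi*525*31.5)) = 0.151471 mm


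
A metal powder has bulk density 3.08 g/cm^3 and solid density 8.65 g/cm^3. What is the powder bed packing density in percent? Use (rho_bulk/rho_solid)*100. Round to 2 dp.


Packing = (3.08/8.65)*100 = 35.61 %


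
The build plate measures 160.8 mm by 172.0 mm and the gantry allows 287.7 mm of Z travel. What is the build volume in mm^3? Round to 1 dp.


V = 160.8 * 172.0 * 287.7 = 7957091.5 mm^3


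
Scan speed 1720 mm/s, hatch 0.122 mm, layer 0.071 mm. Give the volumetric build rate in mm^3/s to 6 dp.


Rate = 1720 * 0.122 * 0.071 = 14.89864 mm^3/s
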